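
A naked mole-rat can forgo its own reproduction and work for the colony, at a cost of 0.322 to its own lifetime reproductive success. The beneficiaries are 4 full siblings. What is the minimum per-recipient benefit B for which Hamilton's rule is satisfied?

r to a full sibling = 0.5 (full sibs share both parents — two paths of length 2: r = 2·(1/2)^2 = 1/2).
Hamilton's rule with n recipients of equal r: n·r·B > C, so B > C/(n·r) = 0.322/(4·0.5) = 0.161.

0.161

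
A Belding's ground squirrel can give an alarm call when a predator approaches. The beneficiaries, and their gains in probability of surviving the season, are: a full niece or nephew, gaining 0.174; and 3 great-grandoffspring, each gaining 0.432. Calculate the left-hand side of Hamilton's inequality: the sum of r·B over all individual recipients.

0.2055

r to a full niece or nephew = 0.25 (full aunt/uncle↔niece/nephew: two paths of length 3 through the shared grandparent pair: r = 2·(1/2)^3 = 1/4).
r to a great-grandoffspring = 1/8 (three parent–offspring links: r = (1/2)^3 = 1/8).
Summing one r·B term per recipient: 1·0.25·0.174 + 3·0.125·0.432 = 0.2055.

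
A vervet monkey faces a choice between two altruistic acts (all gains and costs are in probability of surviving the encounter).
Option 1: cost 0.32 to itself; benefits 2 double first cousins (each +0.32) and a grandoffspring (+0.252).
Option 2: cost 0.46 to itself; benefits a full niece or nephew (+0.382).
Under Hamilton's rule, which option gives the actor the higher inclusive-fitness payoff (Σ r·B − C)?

Option 1: r to a double first cousin = 0.25.
Option 1: r to a grandoffspring = 0.25.
Option 1: Σ r·B − C = (2·0.25·0.32 + 1·0.25·0.252) − 0.32 = -0.097.
Option 2: r to a full niece or nephew = 0.25.
Option 2: Σ r·B − C = (1·0.25·0.382) − 0.46 = -0.3645.
Option 1 has the higher net inclusive-fitness payoff.

Option 1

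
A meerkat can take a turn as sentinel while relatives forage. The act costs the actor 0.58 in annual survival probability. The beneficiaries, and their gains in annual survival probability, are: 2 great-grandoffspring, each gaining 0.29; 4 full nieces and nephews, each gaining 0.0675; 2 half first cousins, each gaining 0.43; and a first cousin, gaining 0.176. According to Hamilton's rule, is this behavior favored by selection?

No

Hamilton's rule: the trait is favored when the sum of r·B over every recipient exceeds the actor's cost C.
r to a great-grandoffspring = 1/8 (three parent–offspring links: r = (1/2)^3 = 1/8).
r to a full niece or nephew = 0.25 (full aunt/uncle↔niece/nephew: two paths of length 3 through the shared grandparent pair: r = 2·(1/2)^3 = 1/4).
r to a half first cousin = 0.0625 (half first cousins share one grandparent — one path of length 4: r = (1/2)^4 = 1/16).
r to a first cousin = 1/8 (first cousins share one grandparent pair — two paths of length 4: r = 2·(1/2)^4 = 1/8).
Summing one r·B term per recipient: 2·0.125·0.29 + 4·0.25·0.0675 + 2·0.0625·0.43 + 1·0.125·0.176 = 0.21575.
0.21575 < 0.58: the indirect benefit is less than the cost.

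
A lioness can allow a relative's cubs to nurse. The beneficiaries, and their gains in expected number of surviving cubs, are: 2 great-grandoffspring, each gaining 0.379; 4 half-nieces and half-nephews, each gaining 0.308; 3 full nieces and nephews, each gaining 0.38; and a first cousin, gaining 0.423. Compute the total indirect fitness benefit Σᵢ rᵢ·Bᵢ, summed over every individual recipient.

0.586625

r to a great-grandoffspring = 0.125 (three parent–offspring links: r = (1/2)^3 = 1/8).
r to a half-niece or half-nephew = 0.125 (half-aunt/uncle↔niece/nephew: one path of length 3: r = (1/2)^3 = 1/8).
r to a full niece or nephew = 0.25 (full aunt/uncle↔niece/nephew: two paths of length 3 through the shared grandparent pair: r = 2·(1/2)^3 = 1/4).
r to a first cousin = 0.125 (first cousins share one grandparent pair — two paths of length 4: r = 2·(1/2)^4 = 1/8).
Summing one r·B term per recipient: 2·0.125·0.379 + 4·0.125·0.308 + 3·0.25·0.38 + 1·0.125·0.423 = 0.586625.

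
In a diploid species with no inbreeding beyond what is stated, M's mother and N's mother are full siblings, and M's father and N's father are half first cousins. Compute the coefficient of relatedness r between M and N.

0.140625

Relatedness sums over independent paths through distinct common ancestors.
M and N are related in two ways: first cousins through their mothers (r = 1/8) and half second cousins through their fathers (r = 1/64).
r = 1/8 + 1/64 = 9/64 = 0.140625.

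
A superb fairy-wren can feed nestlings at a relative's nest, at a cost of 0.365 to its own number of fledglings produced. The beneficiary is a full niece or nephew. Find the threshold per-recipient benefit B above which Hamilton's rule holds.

1.46

r to a full niece or nephew = 0.25 (full aunt/uncle↔niece/nephew: two paths of length 3 through the shared grandparent pair: r = 2·(1/2)^3 = 1/4).
Hamilton's rule with n recipients of equal r: n·r·B > C, so B > C/(n·r) = 0.365/(1·0.25) = 1.46.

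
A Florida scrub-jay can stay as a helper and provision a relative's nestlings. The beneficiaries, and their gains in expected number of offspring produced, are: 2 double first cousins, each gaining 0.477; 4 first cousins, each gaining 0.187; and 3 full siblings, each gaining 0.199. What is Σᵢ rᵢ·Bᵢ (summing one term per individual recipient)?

0.6305

r to a double first cousin = 1/4 (double first cousins share both grandparent pairs — four paths of length 4: r = 4·(1/2)^4 = 1/4).
r to a first cousin = 1/8 (first cousins share one grandparent pair — two paths of length 4: r = 2·(1/2)^4 = 1/8).
r to a full sibling = 0.5 (full sibs share both parents — two paths of length 2: r = 2·(1/2)^2 = 1/2).
Summing one r·B term per recipient: 2·0.25·0.477 + 4·0.125·0.187 + 3·0.5·0.199 = 0.6305.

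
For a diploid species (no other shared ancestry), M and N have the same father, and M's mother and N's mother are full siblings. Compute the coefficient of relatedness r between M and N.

Independent pedigree routes through distinct common ancestors add.
M and N are related in two ways: half-sibs through their shared father (r = 1/4) and first cousins through their mothers (r = 1/8).
r = 1/4 + 1/8 = 3/8 = 0.375.

0.375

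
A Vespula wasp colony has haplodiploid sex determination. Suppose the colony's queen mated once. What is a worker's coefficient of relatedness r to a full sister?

0.75

Haplodiploid full sisters inherit their father's entire haploid genome identically (contributing 1/2) and on average half of their mother's contribution (1/2 · 1/2 = 1/4); r = 1/2 + 1/4 = 3/4.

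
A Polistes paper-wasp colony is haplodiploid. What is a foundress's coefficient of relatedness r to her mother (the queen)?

One meiotic link between diploid queen and diploid daughter: r = 1/2.

0.5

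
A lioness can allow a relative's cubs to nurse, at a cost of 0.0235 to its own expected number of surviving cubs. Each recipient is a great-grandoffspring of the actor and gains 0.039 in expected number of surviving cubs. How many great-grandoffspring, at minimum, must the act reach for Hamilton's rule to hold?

r to a great-grandoffspring = 0.125 (three parent–offspring links: r = (1/2)^3 = 1/8).
Hamilton's rule: n·r·B > C  ⇒  n > C/(r·B) = 0.0235/(0.125·0.039) = 4.821.
The smallest integer exceeding 4.821 is 5.

5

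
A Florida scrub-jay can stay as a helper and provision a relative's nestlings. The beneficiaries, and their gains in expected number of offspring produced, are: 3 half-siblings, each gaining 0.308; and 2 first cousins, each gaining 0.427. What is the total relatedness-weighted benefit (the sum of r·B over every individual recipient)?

0.33775

r to a half-sibling = 0.25 (half-sibs share one parent — one path of length 2: r = (1/2)^2 = 1/4).
r to a first cousin = 1/8 (first cousins share one grandparent pair — two paths of length 4: r = 2·(1/2)^4 = 1/8).
Summing one r·B term per recipient: 3·0.25·0.308 + 2·0.125·0.427 = 0.33775.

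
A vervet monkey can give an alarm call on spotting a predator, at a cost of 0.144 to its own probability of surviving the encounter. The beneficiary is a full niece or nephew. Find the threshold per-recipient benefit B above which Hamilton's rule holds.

0.576

r to a full niece or nephew = 1/4 (full aunt/uncle↔niece/nephew: two paths of length 3 through the shared grandparent pair: r = 2·(1/2)^3 = 1/4).
Hamilton's rule with n recipients of equal r: n·r·B > C, so B > C/(n·r) = 0.144/(1·0.25) = 0.576.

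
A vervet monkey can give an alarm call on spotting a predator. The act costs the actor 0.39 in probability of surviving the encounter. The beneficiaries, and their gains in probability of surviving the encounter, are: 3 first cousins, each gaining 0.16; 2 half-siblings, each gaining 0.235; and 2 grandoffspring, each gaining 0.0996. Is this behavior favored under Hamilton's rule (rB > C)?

No

Hamilton's rule: the trait is favored when the sum of r·B over every recipient exceeds the actor's cost C.
r to a first cousin = 1/8 (first cousins share one grandparent pair — two paths of length 4: r = 2·(1/2)^4 = 1/8).
r to a half-sibling = 0.25 (half-sibs share one parent — one path of length 2: r = (1/2)^2 = 1/4).
r to a grandoffspring = 0.25 (two parent–offspring links: r = (1/2)^2 = 1/4).
Summing one r·B term per recipient: 3·0.125·0.16 + 2·0.25·0.235 + 2·0.25·0.0996 = 0.2273.
0.2273 < 0.39: the indirect benefit is less than the cost.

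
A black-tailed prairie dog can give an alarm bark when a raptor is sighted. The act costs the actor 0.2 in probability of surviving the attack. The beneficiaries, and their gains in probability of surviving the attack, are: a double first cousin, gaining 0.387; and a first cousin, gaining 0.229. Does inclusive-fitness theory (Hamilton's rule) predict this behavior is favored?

No

Hamilton's rule: the trait is favored when the sum of r·B over every recipient exceeds the actor's cost C.
r to a double first cousin = 0.25 (double first cousins share both grandparent pairs — four paths of length 4: r = 4·(1/2)^4 = 1/4).
r to a first cousin = 1/8 (first cousins share one grandparent pair — two paths of length 4: r = 2·(1/2)^4 = 1/8).
Summing one r·B term per recipient: 1·0.25·0.387 + 1·0.125·0.229 = 0.125375.
0.125375 < 0.2: the indirect benefit is less than the cost.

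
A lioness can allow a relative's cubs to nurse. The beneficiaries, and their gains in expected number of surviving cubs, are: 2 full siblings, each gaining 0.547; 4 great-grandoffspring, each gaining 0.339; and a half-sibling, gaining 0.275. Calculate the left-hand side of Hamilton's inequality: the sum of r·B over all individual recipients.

0.78525

r to a full sibling = 1/2 (full sibs share both parents — two paths of length 2: r = 2·(1/2)^2 = 1/2).
r to a great-grandoffspring = 1/8 (three parent–offspring links: r = (1/2)^3 = 1/8).
r to a half-sibling = 0.25 (half-sibs share one parent — one path of length 2: r = (1/2)^2 = 1/4).
Summing one r·B term per recipient: 2·0.5·0.547 + 4·0.125·0.339 + 1·0.25·0.275 = 0.78525.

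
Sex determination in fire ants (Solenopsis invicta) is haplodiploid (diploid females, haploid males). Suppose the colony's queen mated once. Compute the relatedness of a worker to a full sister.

0.75

Haplodiploid full sisters inherit their father's entire haploid genome identically (contributing 1/2) and on average half of their mother's contribution (1/2 · 1/2 = 1/4); r = 1/2 + 1/4 = 3/4.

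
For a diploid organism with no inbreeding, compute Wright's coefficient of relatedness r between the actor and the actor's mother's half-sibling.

Each parent–offspring link contributes a factor of 1/2, and independent paths through distinct common ancestors add.
Half-aunt/uncle↔niece/nephew: one path of length 3: r = (1/2)^3 = 1/8.

0.125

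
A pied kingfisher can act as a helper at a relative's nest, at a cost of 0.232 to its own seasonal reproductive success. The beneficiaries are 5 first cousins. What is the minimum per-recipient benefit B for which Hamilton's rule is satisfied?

0.3712

r to a first cousin = 0.125 (first cousins share one grandparent pair — two paths of length 4: r = 2·(1/2)^4 = 1/8).
Hamilton's rule with n recipients of equal r: n·r·B > C, so B > C/(n·r) = 0.232/(5·0.125) = 0.3712.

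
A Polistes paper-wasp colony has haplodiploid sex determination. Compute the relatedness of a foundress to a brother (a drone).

0.25

Her haploid brother carries none of their father's genes and a random half of their mother's genome; that half matches the maternal half of her own genome with probability 1/2: r = 1/2 · 1/2 = 1/4.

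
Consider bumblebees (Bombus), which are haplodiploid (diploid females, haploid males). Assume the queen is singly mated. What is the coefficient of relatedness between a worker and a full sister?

Haplodiploid full sisters inherit their father's entire haploid genome identically (contributing 1/2) and on average half of their mother's contribution (1/2 · 1/2 = 1/4); r = 1/2 + 1/4 = 3/4.

0.75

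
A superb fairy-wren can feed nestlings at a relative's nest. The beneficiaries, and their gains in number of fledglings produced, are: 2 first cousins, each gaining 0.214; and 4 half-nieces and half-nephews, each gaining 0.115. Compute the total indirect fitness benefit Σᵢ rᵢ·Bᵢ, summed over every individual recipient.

0.111

r to a first cousin = 1/8 (first cousins share one grandparent pair — two paths of length 4: r = 2·(1/2)^4 = 1/8).
r to a half-niece or half-nephew = 1/8 (half-aunt/uncle↔niece/nephew: one path of length 3: r = (1/2)^3 = 1/8).
Summing one r·B term per recipient: 2·0.125·0.214 + 4·0.125·0.115 = 0.111.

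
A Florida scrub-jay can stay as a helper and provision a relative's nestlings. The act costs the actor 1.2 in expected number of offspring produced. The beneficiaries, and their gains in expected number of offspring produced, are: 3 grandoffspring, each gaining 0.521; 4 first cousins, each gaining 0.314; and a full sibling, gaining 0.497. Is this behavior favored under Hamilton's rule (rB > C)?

Hamilton's rule: the trait is favored when the sum of r·B over every recipient exceeds the actor's cost C.
r to a grandoffspring = 1/4 (two parent–offspring links: r = (1/2)^2 = 1/4).
r to a first cousin = 0.125 (first cousins share one grandparent pair — two paths of length 4: r = 2·(1/2)^4 = 1/8).
r to a full sibling = 0.5 (full sibs share both parents — two paths of length 2: r = 2·(1/2)^2 = 1/2).
Summing one r·B term per recipient: 3·0.25·0.521 + 4·0.125·0.314 + 1·0.5·0.497 = 0.79625.
0.79625 < 1.2: the indirect benefit is less than the cost.

No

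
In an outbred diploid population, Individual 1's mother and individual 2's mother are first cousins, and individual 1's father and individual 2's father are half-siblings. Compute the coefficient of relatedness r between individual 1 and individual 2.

0.09375

Wright's path rule: contributions from independent ancestry routes add.
Individual 1 and individual 2 are related in two ways: second cousins through their mothers (r = 1/32) and half first cousins through their fathers (r = 1/16).
r = 1/32 + 1/16 = 0.09375.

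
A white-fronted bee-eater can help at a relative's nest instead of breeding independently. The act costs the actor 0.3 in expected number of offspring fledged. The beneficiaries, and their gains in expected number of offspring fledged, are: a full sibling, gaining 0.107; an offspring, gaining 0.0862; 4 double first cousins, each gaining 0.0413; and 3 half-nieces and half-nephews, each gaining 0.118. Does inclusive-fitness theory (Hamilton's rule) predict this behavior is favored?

No

Hamilton's rule: the trait is favored when the sum of r·B over every recipient exceeds the actor's cost C.
r to a full sibling = 0.5 (full sibs share both parents — two paths of length 2: r = 2·(1/2)^2 = 1/2).
r to an offspring = 1/2 (one parent–offspring link: r = (1/2)^1 = 1/2).
r to a double first cousin = 1/4 (double first cousins share both grandparent pairs — four paths of length 4: r = 4·(1/2)^4 = 1/4).
r to a half-niece or half-nephew = 1/8 (half-aunt/uncle↔niece/nephew: one path of length 3: r = (1/2)^3 = 1/8).
Summing one r·B term per recipient: 1·0.5·0.107 + 1·0.5·0.0862 + 4·0.25·0.0413 + 3·0.125·0.118 = 0.18215.
0.18215 < 0.3: the indirect benefit is less than the cost.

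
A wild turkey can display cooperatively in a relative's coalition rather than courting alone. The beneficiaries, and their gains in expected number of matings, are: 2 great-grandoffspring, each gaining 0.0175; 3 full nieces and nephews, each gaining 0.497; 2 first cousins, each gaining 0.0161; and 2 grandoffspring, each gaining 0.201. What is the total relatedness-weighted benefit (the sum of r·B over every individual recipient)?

r to a great-grandoffspring = 0.125 (three parent–offspring links: r = (1/2)^3 = 1/8).
r to a full niece or nephew = 1/4 (full aunt/uncle↔niece/nephew: two paths of length 3 through the shared grandparent pair: r = 2·(1/2)^3 = 1/4).
r to a first cousin = 1/8 (first cousins share one grandparent pair — two paths of length 4: r = 2·(1/2)^4 = 1/8).
r to a grandoffspring = 1/4 (two parent–offspring links: r = (1/2)^2 = 1/4).
Summing one r·B term per recipient: 2·0.125·0.0175 + 3·0.25·0.497 + 2·0.125·0.0161 + 2·0.25·0.201 = 0.48165.

0.48165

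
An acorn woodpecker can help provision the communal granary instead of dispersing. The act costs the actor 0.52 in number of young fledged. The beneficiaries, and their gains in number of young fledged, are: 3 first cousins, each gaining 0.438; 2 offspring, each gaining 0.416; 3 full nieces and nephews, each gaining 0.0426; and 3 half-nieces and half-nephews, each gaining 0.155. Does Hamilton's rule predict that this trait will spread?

Hamilton's rule: the trait is favored when the sum of r·B over every recipient exceeds the actor's cost C.
r to a first cousin = 0.125 (first cousins share one grandparent pair — two paths of length 4: r = 2·(1/2)^4 = 1/8).
r to an offspring = 1/2 (one parent–offspring link: r = (1/2)^1 = 1/2).
r to a full niece or nephew = 0.25 (full aunt/uncle↔niece/nephew: two paths of length 3 through the shared grandparent pair: r = 2·(1/2)^3 = 1/4).
r to a half-niece or half-nephew = 0.125 (half-aunt/uncle↔niece/nephew: one path of length 3: r = (1/2)^3 = 1/8).
Summing one r·B term per recipient: 3·0.125·0.438 + 2·0.5·0.416 + 3·0.25·0.0426 + 3·0.125·0.155 = 0.670325.
0.670325 > 0.52: the indirect benefit exceeds the cost.

Yes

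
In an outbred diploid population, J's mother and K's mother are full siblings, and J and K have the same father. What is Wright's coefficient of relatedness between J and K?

Independent pedigree routes through distinct common ancestors add.
J and K are related in two ways: first cousins through their mothers (r = 1/8) and half-sibs through their shared father (r = 1/4).
r = 1/8 + 1/4 = 0.375.

0.375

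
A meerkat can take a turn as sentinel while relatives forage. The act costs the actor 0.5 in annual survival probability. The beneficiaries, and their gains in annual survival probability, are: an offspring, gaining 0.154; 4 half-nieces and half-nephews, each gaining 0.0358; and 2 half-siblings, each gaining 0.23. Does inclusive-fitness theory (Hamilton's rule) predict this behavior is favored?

Hamilton's rule: the trait is favored when the sum of r·B over every recipient exceeds the actor's cost C.
r to an offspring = 1/2 (one parent–offspring link: r = (1/2)^1 = 1/2).
r to a half-niece or half-nephew = 0.125 (half-aunt/uncle↔niece/nephew: one path of length 3: r = (1/2)^3 = 1/8).
r to a half-sibling = 1/4 (half-sibs share one parent — one path of length 2: r = (1/2)^2 = 1/4).
Summing one r·B term per recipient: 1·0.5·0.154 + 4·0.125·0.0358 + 2·0.25·0.23 = 0.2099.
0.2099 < 0.5: the indirect benefit is less than the cost.

No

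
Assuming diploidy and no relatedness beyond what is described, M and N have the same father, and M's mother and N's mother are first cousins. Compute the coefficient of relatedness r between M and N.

0.28125

Wright's path rule: contributions from independent ancestry routes add.
M and N are related in two ways: half-sibs through their shared father (r = 1/4) and second cousins through their mothers (r = 1/32).
r = 1/4 + 1/32 = 9/32 = 0.28125.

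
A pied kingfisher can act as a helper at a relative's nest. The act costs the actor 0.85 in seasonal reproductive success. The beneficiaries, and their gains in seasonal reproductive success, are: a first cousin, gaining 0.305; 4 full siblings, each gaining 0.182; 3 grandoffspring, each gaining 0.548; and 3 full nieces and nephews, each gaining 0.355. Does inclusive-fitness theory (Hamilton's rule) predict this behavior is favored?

Yes

Hamilton's rule: the trait is favored when the sum of r·B over every recipient exceeds the actor's cost C.
r to a first cousin = 0.125 (first cousins share one grandparent pair — two paths of length 4: r = 2·(1/2)^4 = 1/8).
r to a full sibling = 0.5 (full sibs share both parents — two paths of length 2: r = 2·(1/2)^2 = 1/2).
r to a grandoffspring = 1/4 (two parent–offspring links: r = (1/2)^2 = 1/4).
r to a full niece or nephew = 0.25 (full aunt/uncle↔niece/nephew: two paths of length 3 through the shared grandparent pair: r = 2·(1/2)^3 = 1/4).
Summing one r·B term per recipient: 1·0.125·0.305 + 4·0.5·0.182 + 3·0.25·0.548 + 3·0.25·0.355 = 1.079375.
1.079375 > 0.85: the indirect benefit exceeds the cost.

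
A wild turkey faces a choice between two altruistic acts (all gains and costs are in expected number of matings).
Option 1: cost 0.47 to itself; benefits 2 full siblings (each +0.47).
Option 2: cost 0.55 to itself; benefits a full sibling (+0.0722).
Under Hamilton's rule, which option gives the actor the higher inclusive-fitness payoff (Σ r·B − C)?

Option 1

Option 1: r to a full sibling = 0.5.
Option 1: Σ r·B − C = (2·0.5·0.47) − 0.47 = 0.
Option 2: r to a full sibling = 0.5.
Option 2: Σ r·B − C = (1·0.5·0.0722) − 0.55 = -0.5139.
Option 1 has the higher net inclusive-fitness payoff.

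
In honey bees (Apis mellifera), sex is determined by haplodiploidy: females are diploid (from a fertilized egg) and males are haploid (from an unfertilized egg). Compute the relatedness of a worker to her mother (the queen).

0.5

One meiotic link between diploid queen and diploid daughter: r = 1/2.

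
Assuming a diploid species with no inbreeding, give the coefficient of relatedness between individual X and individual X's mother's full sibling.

Each parent–offspring link contributes a factor of 1/2, and independent paths through distinct common ancestors add.
Full aunt/uncle↔niece/nephew: two paths of length 3 through the shared grandparent pair: r = 2·(1/2)^3 = 1/4.

0.25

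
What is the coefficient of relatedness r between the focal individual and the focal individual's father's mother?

Each parent–offspring link contributes a factor of 1/2, and independent paths through distinct common ancestors add.
Two parent–offspring links: r = (1/2)^2 = 1/4.

0.25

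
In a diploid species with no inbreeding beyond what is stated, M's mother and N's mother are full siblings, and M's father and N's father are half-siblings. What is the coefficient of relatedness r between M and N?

0.1875

Wright's path rule: contributions from independent ancestry routes add.
M and N are related in two ways: first cousins through their mothers (r = 1/8) and half first cousins through their fathers (r = 1/16).
r = 1/8 + 1/16 = 0.1875.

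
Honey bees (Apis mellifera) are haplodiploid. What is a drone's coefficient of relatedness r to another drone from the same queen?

0.5

Haploid brothers each carry a random half of the queen's diploid genome, so on average they share half: r = 1/2.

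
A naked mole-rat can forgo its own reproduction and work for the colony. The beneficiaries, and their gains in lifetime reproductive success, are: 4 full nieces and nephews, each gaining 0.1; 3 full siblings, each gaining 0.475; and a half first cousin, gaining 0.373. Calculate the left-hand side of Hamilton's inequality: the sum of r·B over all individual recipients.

0.8358125

r to a full niece or nephew = 1/4 (full aunt/uncle↔niece/nephew: two paths of length 3 through the shared grandparent pair: r = 2·(1/2)^3 = 1/4).
r to a full sibling = 1/2 (full sibs share both parents — two paths of length 2: r = 2·(1/2)^2 = 1/2).
r to a half first cousin = 1/16 (half first cousins share one grandparent — one path of length 4: r = (1/2)^4 = 1/16).
Summing one r·B term per recipient: 4·0.25·0.1 + 3·0.5·0.475 + 1·0.0625·0.373 = 0.8358125.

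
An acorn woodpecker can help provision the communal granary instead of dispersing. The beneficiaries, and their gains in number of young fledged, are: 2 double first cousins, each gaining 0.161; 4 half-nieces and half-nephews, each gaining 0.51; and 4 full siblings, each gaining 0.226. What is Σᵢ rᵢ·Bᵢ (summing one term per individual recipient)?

r to a double first cousin = 0.25 (double first cousins share both grandparent pairs — four paths of length 4: r = 4·(1/2)^4 = 1/4).
r to a half-niece or half-nephew = 0.125 (half-aunt/uncle↔niece/nephew: one path of length 3: r = (1/2)^3 = 1/8).
r to a full sibling = 1/2 (full sibs share both parents — two paths of length 2: r = 2·(1/2)^2 = 1/2).
Summing one r·B term per recipient: 2·0.25·0.161 + 4·0.125·0.51 + 4·0.5·0.226 = 0.7875.

0.7875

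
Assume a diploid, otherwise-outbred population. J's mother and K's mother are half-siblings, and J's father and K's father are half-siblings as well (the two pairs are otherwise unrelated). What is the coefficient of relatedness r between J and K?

Relatedness sums over independent paths through distinct common ancestors.
J and K are related in two ways: half first cousins through their mothers (r = 1/16) and half first cousins through their fathers (r = 1/16).
r = 1/16 + 1/16 = 1/8 = 0.125.

0.125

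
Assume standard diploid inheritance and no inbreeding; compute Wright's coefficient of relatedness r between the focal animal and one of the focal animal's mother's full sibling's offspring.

0.125

Each parent–offspring link contributes a factor of 1/2, and independent paths through distinct common ancestors add.
First cousins share one grandparent pair — two paths of length 4: r = 2·(1/2)^4 = 1/8.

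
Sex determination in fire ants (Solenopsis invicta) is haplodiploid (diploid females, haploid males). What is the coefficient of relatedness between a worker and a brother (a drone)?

0.25

Her haploid brother carries none of their father's genes and a random half of their mother's genome; that half matches the maternal half of her own genome with probability 1/2: r = 1/2 · 1/2 = 1/4.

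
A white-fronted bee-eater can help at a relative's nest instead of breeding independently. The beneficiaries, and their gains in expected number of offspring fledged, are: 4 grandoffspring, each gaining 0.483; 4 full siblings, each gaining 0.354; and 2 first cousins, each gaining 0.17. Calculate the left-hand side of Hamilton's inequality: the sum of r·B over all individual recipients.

1.2335

r to a grandoffspring = 0.25 (two parent–offspring links: r = (1/2)^2 = 1/4).
r to a full sibling = 0.5 (full sibs share both parents — two paths of length 2: r = 2·(1/2)^2 = 1/2).
r to a first cousin = 1/8 (first cousins share one grandparent pair — two paths of length 4: r = 2·(1/2)^4 = 1/8).
Summing one r·B term per recipient: 4·0.25·0.483 + 4·0.5·0.354 + 2·0.125·0.17 = 1.2335.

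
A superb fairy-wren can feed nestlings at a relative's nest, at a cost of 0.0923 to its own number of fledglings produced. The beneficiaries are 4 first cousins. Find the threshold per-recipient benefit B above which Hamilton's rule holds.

0.1846

r to a first cousin = 1/8 (first cousins share one grandparent pair — two paths of length 4: r = 2·(1/2)^4 = 1/8).
Hamilton's rule with n recipients of equal r: n·r·B > C, so B > C/(n·r) = 0.0923/(4·0.125) = 0.1846.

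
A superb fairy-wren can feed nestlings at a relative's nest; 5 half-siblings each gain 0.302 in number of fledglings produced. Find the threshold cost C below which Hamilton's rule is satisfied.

0.3775

r to a half-sibling = 1/4 (half-sibs share one parent — one path of length 2: r = (1/2)^2 = 1/4).
Hamilton's rule: n·r·B > C, so the trait is favored while C < n·r·B = 5·0.25·0.302 = 0.3775.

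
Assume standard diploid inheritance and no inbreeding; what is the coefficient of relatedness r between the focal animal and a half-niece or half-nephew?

0.125

Half-aunt/uncle↔niece/nephew: one path of length 3: r = (1/2)^3 = 1/8.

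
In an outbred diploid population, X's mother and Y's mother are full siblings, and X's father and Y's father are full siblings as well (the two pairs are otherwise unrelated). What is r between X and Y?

0.25

Relatedness sums over independent paths through distinct common ancestors.
X and Y are related in two ways: first cousins through their mothers (r = 1/8) and first cousins through their fathers (r = 1/8) — i.e. double first cousins.
r = 1/8 + 1/8 = 0.25.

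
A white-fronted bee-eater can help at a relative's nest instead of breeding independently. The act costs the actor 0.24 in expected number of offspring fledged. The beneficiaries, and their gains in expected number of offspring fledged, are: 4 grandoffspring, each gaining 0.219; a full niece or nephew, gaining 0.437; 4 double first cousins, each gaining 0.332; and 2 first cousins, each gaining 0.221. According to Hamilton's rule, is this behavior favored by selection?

Yes

Hamilton's rule: the trait is favored when the sum of r·B over every recipient exceeds the actor's cost C.
r to a grandoffspring = 1/4 (two parent–offspring links: r = (1/2)^2 = 1/4).
r to a full niece or nephew = 0.25 (full aunt/uncle↔niece/nephew: two paths of length 3 through the shared grandparent pair: r = 2·(1/2)^3 = 1/4).
r to a double first cousin = 1/4 (double first cousins share both grandparent pairs — four paths of length 4: r = 4·(1/2)^4 = 1/4).
r to a first cousin = 1/8 (first cousins share one grandparent pair — two paths of length 4: r = 2·(1/2)^4 = 1/8).
Summing one r·B term per recipient: 4·0.25·0.219 + 1·0.25·0.437 + 4·0.25·0.332 + 2·0.125·0.221 = 0.7155.
0.7155 > 0.24: the indirect benefit exceeds the cost.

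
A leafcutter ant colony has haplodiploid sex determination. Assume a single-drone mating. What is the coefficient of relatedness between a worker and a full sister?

Haplodiploid full sisters inherit their father's entire haploid genome identically (contributing 1/2) and on average half of their mother's contribution (1/2 · 1/2 = 1/4); r = 1/2 + 1/4 = 3/4.

0.75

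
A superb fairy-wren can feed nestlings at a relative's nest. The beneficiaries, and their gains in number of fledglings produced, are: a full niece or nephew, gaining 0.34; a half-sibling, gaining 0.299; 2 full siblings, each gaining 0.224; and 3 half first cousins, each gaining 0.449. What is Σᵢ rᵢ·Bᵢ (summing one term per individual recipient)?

0.4679375

r to a full niece or nephew = 1/4 (full aunt/uncle↔niece/nephew: two paths of length 3 through the shared grandparent pair: r = 2·(1/2)^3 = 1/4).
r to a half-sibling = 0.25 (half-sibs share one parent — one path of length 2: r = (1/2)^2 = 1/4).
r to a full sibling = 1/2 (full sibs share both parents — two paths of length 2: r = 2·(1/2)^2 = 1/2).
r to a half first cousin = 0.0625 (half first cousins share one grandparent — one path of length 4: r = (1/2)^4 = 1/16).
Summing one r·B term per recipient: 1·0.25·0.34 + 1·0.25·0.299 + 2·0.5·0.224 + 3·0.0625·0.449 = 0.4679375.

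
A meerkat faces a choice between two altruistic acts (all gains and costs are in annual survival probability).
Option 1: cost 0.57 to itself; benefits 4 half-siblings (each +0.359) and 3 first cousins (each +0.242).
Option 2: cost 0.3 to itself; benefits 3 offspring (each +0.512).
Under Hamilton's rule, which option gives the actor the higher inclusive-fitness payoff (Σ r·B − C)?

Option 2

Option 1: r to a half-sibling = 0.25.
Option 1: r to a first cousin = 0.125.
Option 1: Σ r·B − C = (4·0.25·0.359 + 3·0.125·0.242) − 0.57 = -0.12025.
Option 2: r to an offspring = 0.5.
Option 2: Σ r·B − C = (3·0.5·0.512) − 0.3 = 0.468.
Option 2 has the higher net inclusive-fitness payoff.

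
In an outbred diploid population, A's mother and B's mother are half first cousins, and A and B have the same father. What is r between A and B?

Wright's path rule: contributions from independent ancestry routes add.
A and B are related in two ways: half second cousins through their mothers (r = 1/64) and half-sibs through their shared father (r = 1/4).
r = 1/64 + 1/4 = 0.265625.

0.265625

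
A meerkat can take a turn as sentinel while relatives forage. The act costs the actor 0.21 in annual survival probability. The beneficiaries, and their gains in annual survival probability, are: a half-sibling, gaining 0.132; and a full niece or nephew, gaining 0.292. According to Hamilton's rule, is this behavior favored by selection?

No

Hamilton's rule: the trait is favored when the sum of r·B over every recipient exceeds the actor's cost C.
r to a half-sibling = 1/4 (half-sibs share one parent — one path of length 2: r = (1/2)^2 = 1/4).
r to a full niece or nephew = 0.25 (full aunt/uncle↔niece/nephew: two paths of length 3 through the shared grandparent pair: r = 2·(1/2)^3 = 1/4).
Summing one r·B term per recipient: 1·0.25·0.132 + 1·0.25·0.292 = 0.106.
0.106 < 0.21: the indirect benefit is less than the cost.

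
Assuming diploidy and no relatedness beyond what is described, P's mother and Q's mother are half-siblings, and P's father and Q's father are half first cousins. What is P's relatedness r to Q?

0.078125

Relatedness sums over independent paths through distinct common ancestors.
P and Q are related in two ways: half first cousins through their mothers (r = 1/16) and half second cousins through their fathers (r = 1/64).
r = 1/16 + 1/64 = 0.078125.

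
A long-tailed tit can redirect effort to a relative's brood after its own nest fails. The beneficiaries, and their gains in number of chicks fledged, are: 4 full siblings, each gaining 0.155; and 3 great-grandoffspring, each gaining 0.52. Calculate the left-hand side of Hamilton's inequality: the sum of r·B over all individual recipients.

0.505

r to a full sibling = 0.5 (full sibs share both parents — two paths of length 2: r = 2·(1/2)^2 = 1/2).
r to a great-grandoffspring = 0.125 (three parent–offspring links: r = (1/2)^3 = 1/8).
Summing one r·B term per recipient: 4·0.5·0.155 + 3·0.125·0.52 = 0.505.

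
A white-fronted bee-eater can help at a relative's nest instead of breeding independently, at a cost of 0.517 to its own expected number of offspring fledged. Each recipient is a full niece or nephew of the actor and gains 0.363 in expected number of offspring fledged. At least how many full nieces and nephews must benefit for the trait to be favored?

6

r to a full niece or nephew = 1/4 (full aunt/uncle↔niece/nephew: two paths of length 3 through the shared grandparent pair: r = 2·(1/2)^3 = 1/4).
Hamilton's rule: n·r·B > C  ⇒  n > C/(r·B) = 0.517/(0.25·0.363) = 5.697.
The smallest integer exceeding 5.697 is 6.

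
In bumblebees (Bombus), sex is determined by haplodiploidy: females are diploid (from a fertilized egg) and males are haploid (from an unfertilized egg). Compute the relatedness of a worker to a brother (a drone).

0.25

Her haploid brother carries none of their father's genes and a random half of their mother's genome; that half matches the maternal half of her own genome with probability 1/2: r = 1/2 · 1/2 = 1/4.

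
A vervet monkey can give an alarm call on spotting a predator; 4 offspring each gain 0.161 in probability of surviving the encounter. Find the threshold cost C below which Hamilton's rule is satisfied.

0.322

r to an offspring = 1/2 (one parent–offspring link: r = (1/2)^1 = 1/2).
Hamilton's rule: n·r·B > C, so the trait is favored while C < n·r·B = 4·0.5·0.161 = 0.322.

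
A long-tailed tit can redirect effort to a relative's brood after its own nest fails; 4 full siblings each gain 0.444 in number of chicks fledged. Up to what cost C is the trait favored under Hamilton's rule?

0.888

r to a full sibling = 1/2 (full sibs share both parents — two paths of length 2: r = 2·(1/2)^2 = 1/2).
Hamilton's rule: n·r·B > C, so the trait is favored while C < n·r·B = 4·0.5·0.444 = 0.888.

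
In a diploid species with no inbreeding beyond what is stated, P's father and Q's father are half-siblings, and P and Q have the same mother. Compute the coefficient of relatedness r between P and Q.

0.3125

Independent pedigree routes through distinct common ancestors add.
P and Q are related in two ways: half first cousins through their fathers (r = 1/16) and half-sibs through their shared mother (r = 1/4).
r = 1/16 + 1/4 = 5/16 = 0.3125.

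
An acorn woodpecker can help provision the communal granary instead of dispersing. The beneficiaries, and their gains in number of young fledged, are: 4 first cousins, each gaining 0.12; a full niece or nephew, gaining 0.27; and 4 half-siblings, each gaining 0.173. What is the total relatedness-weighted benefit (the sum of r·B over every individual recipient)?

0.3005

r to a first cousin = 1/8 (first cousins share one grandparent pair — two paths of length 4: r = 2·(1/2)^4 = 1/8).
r to a full niece or nephew = 1/4 (full aunt/uncle↔niece/nephew: two paths of length 3 through the shared grandparent pair: r = 2·(1/2)^3 = 1/4).
r to a half-sibling = 0.25 (half-sibs share one parent — one path of length 2: r = (1/2)^2 = 1/4).
Summing one r·B term per recipient: 4·0.125·0.12 + 1·0.25·0.27 + 4·0.25·0.173 = 0.3005.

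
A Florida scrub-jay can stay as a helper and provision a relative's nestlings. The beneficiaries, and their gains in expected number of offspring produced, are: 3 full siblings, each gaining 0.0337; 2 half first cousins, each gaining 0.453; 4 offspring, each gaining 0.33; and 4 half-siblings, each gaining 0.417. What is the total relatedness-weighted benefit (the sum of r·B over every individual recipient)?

r to a full sibling = 0.5 (full sibs share both parents — two paths of length 2: r = 2·(1/2)^2 = 1/2).
r to a half first cousin = 0.0625 (half first cousins share one grandparent — one path of length 4: r = (1/2)^4 = 1/16).
r to an offspring = 0.5 (one parent–offspring link: r = (1/2)^1 = 1/2).
r to a half-sibling = 1/4 (half-sibs share one parent — one path of length 2: r = (1/2)^2 = 1/4).
Summing one r·B term per recipient: 3·0.5·0.0337 + 2·0.0625·0.453 + 4·0.5·0.33 + 4·0.25·0.417 = 1.184175.

1.184175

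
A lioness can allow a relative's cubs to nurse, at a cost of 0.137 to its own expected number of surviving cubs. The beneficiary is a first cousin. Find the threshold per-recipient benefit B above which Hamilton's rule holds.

r to a first cousin = 0.125 (first cousins share one grandparent pair — two paths of length 4: r = 2·(1/2)^4 = 1/8).
Hamilton's rule with n recipients of equal r: n·r·B > C, so B > C/(n·r) = 0.137/(1·0.125) = 1.096.

1.096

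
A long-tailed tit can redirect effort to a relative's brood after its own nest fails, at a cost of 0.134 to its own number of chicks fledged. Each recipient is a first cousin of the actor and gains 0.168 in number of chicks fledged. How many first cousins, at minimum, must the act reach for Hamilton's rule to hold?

7

r to a first cousin = 0.125 (first cousins share one grandparent pair — two paths of length 4: r = 2·(1/2)^4 = 1/8).
Hamilton's rule: n·r·B > C  ⇒  n > C/(r·B) = 0.134/(0.125·0.168) = 6.381.
The smallest integer exceeding 6.381 is 7.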